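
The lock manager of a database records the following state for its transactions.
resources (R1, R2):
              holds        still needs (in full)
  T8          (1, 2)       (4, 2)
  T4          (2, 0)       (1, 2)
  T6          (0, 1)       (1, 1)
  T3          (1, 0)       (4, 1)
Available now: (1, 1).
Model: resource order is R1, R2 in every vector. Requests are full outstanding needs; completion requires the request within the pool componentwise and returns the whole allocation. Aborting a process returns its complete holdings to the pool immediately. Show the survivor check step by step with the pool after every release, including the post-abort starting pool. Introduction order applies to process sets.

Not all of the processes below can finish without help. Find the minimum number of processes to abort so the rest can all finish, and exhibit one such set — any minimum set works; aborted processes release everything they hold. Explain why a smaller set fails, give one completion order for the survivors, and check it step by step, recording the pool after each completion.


Abort T8.
Key observation: aborting T8 returns (1, 2), and T3 — hopeless before — runs at step 3 with the returned capacity in the pool.
Why nothing smaller works: aborting no one leaves the state deadlocked as given.
The survivors complete as T6, T4, T3. Walking it through (starting from the post-abort pool):
  pool = (2, 3)
  T6 needs (1, 1) <= (2, 3) -> finishes; pool += (0, 1) = (2, 4)
  T4 needs (1, 2) <= (2, 4) -> finishes; pool += (2, 0) = (4, 4)
  T3 needs (4, 1) <= (4, 4) -> finishes; pool += (1, 0) = (5, 4)


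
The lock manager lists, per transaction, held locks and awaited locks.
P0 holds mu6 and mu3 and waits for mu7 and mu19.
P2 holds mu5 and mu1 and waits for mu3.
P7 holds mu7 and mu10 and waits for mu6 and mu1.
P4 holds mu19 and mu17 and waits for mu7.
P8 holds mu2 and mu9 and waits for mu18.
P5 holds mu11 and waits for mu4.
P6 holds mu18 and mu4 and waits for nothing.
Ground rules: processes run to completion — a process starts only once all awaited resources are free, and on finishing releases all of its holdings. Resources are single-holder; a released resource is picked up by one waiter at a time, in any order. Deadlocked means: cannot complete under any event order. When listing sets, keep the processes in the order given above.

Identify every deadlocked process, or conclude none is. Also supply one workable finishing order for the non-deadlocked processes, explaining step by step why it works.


Deadlocked set: P0, P2, P7 and P4.
Key observation: the waits loop around P0 -> P7 -> P0 with no way out; P2 and P4 are caught in further circular waits.
The rest can finish in the order P6, P5, P8.
Walking it through:
  run P6 (it waits on nothing); releases mu18 and mu4
  run P5 (all its waits — mu4 — are resolved); releases mu11
  run P8 (all its waits — mu18 — are resolved); releases mu2 and mu9


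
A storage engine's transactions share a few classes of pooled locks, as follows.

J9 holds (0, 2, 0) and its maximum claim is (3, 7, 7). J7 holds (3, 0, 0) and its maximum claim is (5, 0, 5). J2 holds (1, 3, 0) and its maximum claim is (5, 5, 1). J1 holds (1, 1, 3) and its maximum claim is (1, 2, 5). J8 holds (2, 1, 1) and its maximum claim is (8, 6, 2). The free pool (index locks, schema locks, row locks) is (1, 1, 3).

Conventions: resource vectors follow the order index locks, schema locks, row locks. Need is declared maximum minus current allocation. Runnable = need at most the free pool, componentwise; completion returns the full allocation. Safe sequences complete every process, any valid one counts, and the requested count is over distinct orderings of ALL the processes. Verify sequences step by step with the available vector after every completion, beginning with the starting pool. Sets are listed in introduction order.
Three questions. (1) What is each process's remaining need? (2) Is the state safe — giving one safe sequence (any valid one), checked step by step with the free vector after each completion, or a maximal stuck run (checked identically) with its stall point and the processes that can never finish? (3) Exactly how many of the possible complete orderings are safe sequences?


(1) Remaining need (order index locks, schema locks, row locks):
  J9: (3, 5, 7)
  J7: (2, 0, 5)
  J2: (4, 2, 1)
  J1: (0, 1, 2)
  J8: (6, 5, 1)
(2) SAFE. One safe sequence: J1, J7, J2, J8, J9.
Key observation: J1 marks the first exact bind of the order: its need (0, 1, 2) fits the free (1, 1, 3) with zero slack on a requested resource.
Verifying each step:
  pool = (1, 1, 3)
  J1: need (0, 1, 2) fits (1, 1, 3); releases (1, 1, 3), pool now (2, 2, 6)
  J7: need (2, 0, 5) fits (2, 2, 6); releases (3, 0, 0), pool now (5, 2, 6)
  J2: need (4, 2, 1) fits (5, 2, 6); releases (1, 3, 0), pool now (6, 5, 6)
  J8: need (6, 5, 1) fits (6, 5, 6); releases (2, 1, 1), pool now (8, 6, 7)
  J9: need (3, 5, 7) fits (8, 6, 7); releases (0, 2, 0), pool now (8, 8, 7)
(3) Exactly 1 of the possible complete orderings is a safe sequence.


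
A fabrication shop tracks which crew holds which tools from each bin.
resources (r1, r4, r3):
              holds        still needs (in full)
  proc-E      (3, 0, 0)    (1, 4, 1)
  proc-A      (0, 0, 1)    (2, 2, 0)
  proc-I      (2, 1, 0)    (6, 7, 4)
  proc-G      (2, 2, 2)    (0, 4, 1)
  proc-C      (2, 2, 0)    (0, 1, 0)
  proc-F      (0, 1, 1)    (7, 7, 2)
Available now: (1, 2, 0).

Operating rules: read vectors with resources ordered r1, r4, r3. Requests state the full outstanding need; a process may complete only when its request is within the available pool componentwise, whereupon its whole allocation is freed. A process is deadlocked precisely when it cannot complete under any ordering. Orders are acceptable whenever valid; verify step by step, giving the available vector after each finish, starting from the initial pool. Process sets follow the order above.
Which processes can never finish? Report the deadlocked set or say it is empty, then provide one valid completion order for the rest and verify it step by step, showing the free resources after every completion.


Deadlocked set: proc-I and proc-F.
Key observation: no order helps: past proc-C, proc-A, proc-E, proc-G, the free pool tops out at (8, 6, 3), below what each blocked process needs in r4.
One completion order for the rest: proc-C, proc-A, proc-E, proc-G. Step-by-step check:
  pool = (1, 2, 0)
  proc-C: need (0, 1, 0) fits (1, 2, 0); releases (2, 2, 0), pool now (3, 4, 0)
  proc-A: need (2, 2, 0) fits (3, 4, 0); releases (0, 0, 1), pool now (3, 4, 1)
  proc-E: need (1, 4, 1) fits (3, 4, 1); releases (3, 0, 0), pool now (6, 4, 1)
  proc-G: need (0, 4, 1) fits (6, 4, 1); releases (2, 2, 2), pool now (8, 6, 3)
The stuck group stays short no matter what:
  proc-I cannot run: need (6, 7, 4) vs free (8, 6, 3) (insufficient r4 and r3)
  proc-F cannot run: need (7, 7, 2) vs free (8, 6, 3) (insufficient r4)


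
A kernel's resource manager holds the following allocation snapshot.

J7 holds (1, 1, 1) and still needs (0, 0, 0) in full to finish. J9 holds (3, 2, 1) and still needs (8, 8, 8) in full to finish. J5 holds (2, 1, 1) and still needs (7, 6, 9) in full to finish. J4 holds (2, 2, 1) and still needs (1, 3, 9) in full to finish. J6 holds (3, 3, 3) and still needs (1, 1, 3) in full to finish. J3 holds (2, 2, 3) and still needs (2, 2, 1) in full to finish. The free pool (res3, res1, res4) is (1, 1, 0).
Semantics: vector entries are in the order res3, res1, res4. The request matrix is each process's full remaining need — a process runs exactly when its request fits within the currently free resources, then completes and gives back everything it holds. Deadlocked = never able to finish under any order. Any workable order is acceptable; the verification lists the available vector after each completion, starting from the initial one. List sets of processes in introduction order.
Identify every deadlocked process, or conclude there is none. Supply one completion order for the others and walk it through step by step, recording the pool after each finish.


Deadlocked set: J9, J5 and J4.
Key observation: even finishing J7, J3, J6 leaves just (7, 7, 7) free — too little res4 for any of the remaining processes.
One completion order for the rest: J7, J3, J6. Verifying each step:
  pool = (1, 1, 0)
  run J7 (needs (0, 0, 0), free (1, 1, 0)); after release of (1, 1, 1) the pool is (2, 2, 1)
  run J3 (needs (2, 2, 1), free (2, 2, 1)); after release of (2, 2, 3) the pool is (4, 4, 4)
  run J6 (needs (1, 1, 3), free (4, 4, 4)); after release of (3, 3, 3) the pool is (7, 7, 7)
None of the blocked processes ever fits:
  J9 cannot run: need (8, 8, 8) vs free (7, 7, 7) (insufficient res3, res1 and res4)
  J5 cannot run: need (7, 6, 9) vs free (7, 7, 7) (insufficient res4)
  J4 cannot run: need (1, 3, 9) vs free (7, 7, 7) (insufficient res4)


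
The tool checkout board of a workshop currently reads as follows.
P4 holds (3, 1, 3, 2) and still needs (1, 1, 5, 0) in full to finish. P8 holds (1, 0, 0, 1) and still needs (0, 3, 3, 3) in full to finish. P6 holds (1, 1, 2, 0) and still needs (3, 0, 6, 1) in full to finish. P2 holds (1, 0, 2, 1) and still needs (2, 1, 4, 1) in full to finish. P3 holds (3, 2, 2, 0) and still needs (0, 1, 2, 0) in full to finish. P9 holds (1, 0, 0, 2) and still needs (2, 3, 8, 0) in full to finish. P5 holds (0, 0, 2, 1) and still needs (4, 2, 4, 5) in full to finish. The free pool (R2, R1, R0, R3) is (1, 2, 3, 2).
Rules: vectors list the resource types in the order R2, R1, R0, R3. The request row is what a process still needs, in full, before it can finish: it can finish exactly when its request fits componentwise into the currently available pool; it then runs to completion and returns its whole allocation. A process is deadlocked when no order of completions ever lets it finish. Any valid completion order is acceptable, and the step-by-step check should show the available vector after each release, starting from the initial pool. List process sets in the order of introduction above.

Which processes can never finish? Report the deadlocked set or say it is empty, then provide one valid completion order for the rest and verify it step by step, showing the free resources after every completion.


No process is deadlocked.
Key observation: P3 leads a chain of completions in which each release enables another process.
The rest can finish in the order P3, P4, P9, P8, P5, P2, P6. Verifying each step:
  pool = (1, 2, 3, 2)
  P3 needs (0, 1, 2, 0) <= (1, 2, 3, 2) -> finishes; pool += (3, 2, 2, 0) = (4, 4, 5, 2)
  P4 needs (1, 1, 5, 0) <= (4, 4, 5, 2) -> finishes; pool += (3, 1, 3, 2) = (7, 5, 8, 4)
  P9 needs (2, 3, 8, 0) <= (7, 5, 8, 4) -> finishes; pool += (1, 0, 0, 2) = (8, 5, 8, 6)
  P8 needs (0, 3, 3, 3) <= (8, 5, 8, 6) -> finishes; pool += (1, 0, 0, 1) = (9, 5, 8, 7)
  P5 needs (4, 2, 4, 5) <= (9, 5, 8, 7) -> finishes; pool += (0, 0, 2, 1) = (9, 5, 10, 8)
  P2 needs (2, 1, 4, 1) <= (9, 5, 10, 8) -> finishes; pool += (1, 0, 2, 1) = (10, 5, 12, 9)
  P6 needs (3, 0, 6, 1) <= (10, 5, 12, 9) -> finishes; pool += (1, 1, 2, 0) = (11, 6, 14, 9)


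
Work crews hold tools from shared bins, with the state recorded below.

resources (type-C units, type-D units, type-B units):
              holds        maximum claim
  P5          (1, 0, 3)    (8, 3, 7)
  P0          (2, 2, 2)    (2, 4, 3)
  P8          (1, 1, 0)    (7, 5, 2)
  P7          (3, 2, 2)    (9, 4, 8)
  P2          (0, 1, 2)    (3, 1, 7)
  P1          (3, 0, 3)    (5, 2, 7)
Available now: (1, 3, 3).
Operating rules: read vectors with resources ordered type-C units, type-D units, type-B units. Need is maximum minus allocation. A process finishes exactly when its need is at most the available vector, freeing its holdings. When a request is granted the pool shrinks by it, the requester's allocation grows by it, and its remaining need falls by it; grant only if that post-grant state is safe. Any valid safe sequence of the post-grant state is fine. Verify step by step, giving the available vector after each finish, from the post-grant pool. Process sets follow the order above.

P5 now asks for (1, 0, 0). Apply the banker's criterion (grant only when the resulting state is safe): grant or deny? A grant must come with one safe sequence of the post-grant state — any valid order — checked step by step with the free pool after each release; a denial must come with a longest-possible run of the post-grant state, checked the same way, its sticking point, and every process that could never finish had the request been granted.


DENY. Granting would leave the state unsafe.
Key observation: no order helps: past P0, P1, P2, the free pool tops out at (5, 6, 10), below what each blocked process needs in type-C units.
After a pretend grant, a maximal execution: P0, P1, P2 — then nothing else fits. Verifying each step:
  pool = (0, 3, 3)
  P0: need (0, 2, 1) fits (0, 3, 3); releases (2, 2, 2), pool now (2, 5, 5)
  P1: need (2, 2, 4) fits (2, 5, 5); releases (3, 0, 3), pool now (5, 5, 8)
  P2: need (3, 0, 5) fits (5, 5, 8); releases (0, 1, 2), pool now (5, 6, 10)
  blocked: P5 wants (6, 3, 4), pool (5, 6, 10) — not enough type-C units
  blocked: P8 wants (6, 4, 2), pool (5, 6, 10) — not enough type-C units
  blocked: P7 wants (6, 2, 6), pool (5, 6, 10) — not enough type-C units
Post-grant, the permanently blocked set is P5, P8 and P7.


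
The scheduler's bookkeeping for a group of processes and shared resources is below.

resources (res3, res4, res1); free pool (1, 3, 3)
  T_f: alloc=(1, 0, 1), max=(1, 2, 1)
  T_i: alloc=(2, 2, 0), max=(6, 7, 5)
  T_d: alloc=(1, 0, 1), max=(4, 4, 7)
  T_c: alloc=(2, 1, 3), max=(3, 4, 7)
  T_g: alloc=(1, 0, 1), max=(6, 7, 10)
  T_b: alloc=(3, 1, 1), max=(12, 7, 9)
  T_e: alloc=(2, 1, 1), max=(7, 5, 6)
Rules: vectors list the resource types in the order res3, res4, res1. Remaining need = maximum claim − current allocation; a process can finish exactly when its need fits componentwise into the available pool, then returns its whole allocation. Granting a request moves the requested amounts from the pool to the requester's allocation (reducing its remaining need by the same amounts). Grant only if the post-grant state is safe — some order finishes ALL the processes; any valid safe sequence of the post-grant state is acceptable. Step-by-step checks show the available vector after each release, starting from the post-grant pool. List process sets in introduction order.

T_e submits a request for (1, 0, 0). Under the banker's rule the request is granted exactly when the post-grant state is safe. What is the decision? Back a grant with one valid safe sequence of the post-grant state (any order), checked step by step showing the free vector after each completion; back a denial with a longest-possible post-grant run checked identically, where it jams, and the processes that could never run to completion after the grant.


GRANT. The post-grant state is safe; one safe sequence: T_f, T_c, T_d, T_e, T_i, T_g, T_b.
Key observation: (0, 3, 3) free after granting still covers T_f first, and each release covers the next.
Check on the post-grant state, step by step:
  pool = (0, 3, 3)
  run T_f (needs (0, 2, 0), free (0, 3, 3)); after release of (1, 0, 1) the pool is (1, 3, 4)
  run T_c (needs (1, 3, 4), free (1, 3, 4)); after release of (2, 1, 3) the pool is (3, 4, 7)
  run T_d (needs (3, 4, 6), free (3, 4, 7)); after release of (1, 0, 1) the pool is (4, 4, 8)
  run T_e (needs (4, 4, 5), free (4, 4, 8)); after release of (3, 1, 1) the pool is (7, 5, 9)
  run T_i (needs (4, 5, 5), free (7, 5, 9)); after release of (2, 2, 0) the pool is (9, 7, 9)
  run T_g (needs (5, 7, 9), free (9, 7, 9)); after release of (1, 0, 1) the pool is (10, 7, 10)
  run T_b (needs (9, 6, 8), free (10, 7, 10)); after release of (3, 1, 1) the pool is (13, 8, 11)


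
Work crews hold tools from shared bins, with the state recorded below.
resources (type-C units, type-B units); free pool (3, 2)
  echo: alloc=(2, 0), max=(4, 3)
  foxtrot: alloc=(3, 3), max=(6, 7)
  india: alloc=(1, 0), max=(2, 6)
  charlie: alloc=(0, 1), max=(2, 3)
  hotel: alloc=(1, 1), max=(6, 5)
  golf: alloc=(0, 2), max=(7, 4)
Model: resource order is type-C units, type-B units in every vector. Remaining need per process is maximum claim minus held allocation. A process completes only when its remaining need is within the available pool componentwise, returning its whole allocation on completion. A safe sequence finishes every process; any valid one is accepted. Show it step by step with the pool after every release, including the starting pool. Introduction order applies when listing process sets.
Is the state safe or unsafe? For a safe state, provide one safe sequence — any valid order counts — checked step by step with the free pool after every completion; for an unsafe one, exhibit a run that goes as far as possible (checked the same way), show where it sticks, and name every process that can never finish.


UNSAFE — no complete ordering exists.
Key observation: after charlie, echo the pool peaks at (5, 3), and each blocked process is short somewhere: foxtrot on type-B units; india on type-B units; hotel on type-B units; golf on type-C units.
Going as far as possible: charlie, echo; after that, nothing fits. Verifying each step:
  pool = (3, 2)
  charlie needs (2, 2) <= (3, 2) -> finishes; pool += (0, 1) = (3, 3)
  echo needs (2, 3) <= (3, 3) -> finishes; pool += (2, 0) = (5, 3)
  foxtrot cannot run: need (3, 4) vs free (5, 3) (insufficient type-B units)
  india cannot run: need (1, 6) vs free (5, 3) (insufficient type-B units)
  hotel cannot run: need (5, 4) vs free (5, 3) (insufficient type-B units)
  golf cannot run: need (7, 2) vs free (5, 3) (insufficient type-C units)
Permanently blocked: foxtrot, india, hotel and golf.


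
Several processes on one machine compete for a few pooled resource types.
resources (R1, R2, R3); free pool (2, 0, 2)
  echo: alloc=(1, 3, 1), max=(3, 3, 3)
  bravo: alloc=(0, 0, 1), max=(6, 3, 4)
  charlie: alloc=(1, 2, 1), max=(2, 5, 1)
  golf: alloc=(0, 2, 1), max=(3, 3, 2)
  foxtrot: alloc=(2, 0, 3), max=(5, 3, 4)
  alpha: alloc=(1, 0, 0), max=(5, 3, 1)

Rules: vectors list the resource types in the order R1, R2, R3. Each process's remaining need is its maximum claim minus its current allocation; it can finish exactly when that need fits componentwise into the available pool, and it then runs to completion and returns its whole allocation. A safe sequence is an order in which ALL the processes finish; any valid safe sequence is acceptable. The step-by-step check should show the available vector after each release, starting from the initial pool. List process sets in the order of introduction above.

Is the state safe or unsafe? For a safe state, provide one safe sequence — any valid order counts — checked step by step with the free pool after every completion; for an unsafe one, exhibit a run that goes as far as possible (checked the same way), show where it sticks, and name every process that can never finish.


SAFE, for example via the order echo, charlie, foxtrot, golf, bravo, alpha.
Key observation: echo is the earliest step where a requested resource binds exactly: need (2, 0, 2), pool (2, 0, 2) at its turn.
Check, step by step:
  pool = (2, 0, 2)
  echo: need (2, 0, 2) fits (2, 0, 2); releases (1, 3, 1), pool now (3, 3, 3)
  charlie: need (1, 3, 0) fits (3, 3, 3); releases (1, 2, 1), pool now (4, 5, 4)
  foxtrot: need (3, 3, 1) fits (4, 5, 4); releases (2, 0, 3), pool now (6, 5, 7)
  golf: need (3, 1, 1) fits (6, 5, 7); releases (0, 2, 1), pool now (6, 7, 8)
  bravo: need (6, 3, 3) fits (6, 7, 8); releases (0, 0, 1), pool now (6, 7, 9)
  alpha: need (4, 3, 1) fits (6, 7, 9); releases (1, 0, 0), pool now (7, 7, 9)


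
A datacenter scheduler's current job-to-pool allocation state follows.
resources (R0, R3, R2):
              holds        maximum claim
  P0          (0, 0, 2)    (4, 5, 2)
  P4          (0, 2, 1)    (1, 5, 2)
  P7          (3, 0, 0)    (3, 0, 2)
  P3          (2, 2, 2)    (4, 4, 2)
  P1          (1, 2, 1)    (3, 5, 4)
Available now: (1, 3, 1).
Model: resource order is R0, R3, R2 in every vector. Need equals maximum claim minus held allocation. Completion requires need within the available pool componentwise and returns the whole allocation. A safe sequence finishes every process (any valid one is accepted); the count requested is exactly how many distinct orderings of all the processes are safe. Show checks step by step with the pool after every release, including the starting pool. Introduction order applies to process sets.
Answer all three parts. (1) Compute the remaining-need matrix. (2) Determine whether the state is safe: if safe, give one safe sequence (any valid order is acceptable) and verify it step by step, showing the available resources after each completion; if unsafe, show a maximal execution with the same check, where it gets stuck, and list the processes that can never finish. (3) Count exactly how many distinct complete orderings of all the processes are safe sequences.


(1) Need matrix, components ordered R0, R3, R2:
  P0: (4, 5, 0)
  P4: (1, 3, 1)
  P7: (0, 0, 2)
  P3: (2, 2, 0)
  P1: (2, 3, 3)
(2) SAFE — a valid safe sequence is P4, P7, P0, P3, P1.
Key observation: the order's first zero-slack moment is P4 ((1, 3, 1) needed, (1, 3, 1) free — a requested resource with nothing to spare).
Step-by-step check:
  pool = (1, 3, 1)
  P4 needs (1, 3, 1) <= (1, 3, 1) -> finishes; pool += (0, 2, 1) = (1, 5, 2)
  P7 needs (0, 0, 2) <= (1, 5, 2) -> finishes; pool += (3, 0, 0) = (4, 5, 2)
  P0 needs (4, 5, 0) <= (4, 5, 2) -> finishes; pool += (0, 0, 2) = (4, 5, 4)
  P3 needs (2, 2, 0) <= (4, 5, 4) -> finishes; pool += (2, 2, 2) = (6, 7, 6)
  P1 needs (2, 3, 3) <= (6, 7, 6) -> finishes; pool += (1, 2, 1) = (7, 9, 7)
(3) The exact count: 4 of the possible complete orderings are safe sequences.


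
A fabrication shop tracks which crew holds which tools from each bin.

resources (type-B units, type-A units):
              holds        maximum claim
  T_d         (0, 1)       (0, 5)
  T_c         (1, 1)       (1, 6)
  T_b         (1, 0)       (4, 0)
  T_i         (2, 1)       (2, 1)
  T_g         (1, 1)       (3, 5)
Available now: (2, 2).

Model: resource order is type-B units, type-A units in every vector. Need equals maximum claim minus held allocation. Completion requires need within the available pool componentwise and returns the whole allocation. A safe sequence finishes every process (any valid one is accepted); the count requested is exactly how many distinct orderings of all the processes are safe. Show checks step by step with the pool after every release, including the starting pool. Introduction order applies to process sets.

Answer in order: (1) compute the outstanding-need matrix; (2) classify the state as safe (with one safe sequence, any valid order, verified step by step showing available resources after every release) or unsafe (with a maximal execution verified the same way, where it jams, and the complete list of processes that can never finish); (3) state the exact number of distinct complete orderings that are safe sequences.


(1) Outstanding need per process (order type-B units, type-A units):
  T_d: (0, 4)
  T_c: (0, 5)
  T_b: (3, 0)
  T_i: (0, 0)
  T_g: (2, 4)
(2) UNSAFE.
Key observation: even finishing T_i, T_b leaves just (5, 3) free — too little type-A units for any of the remaining processes.
The run T_i, T_b cannot be extended any further. Check, step by step:
  pool = (2, 2)
  run T_i (needs (0, 0), free (2, 2)); after release of (2, 1) the pool is (4, 3)
  run T_b (needs (3, 0), free (4, 3)); after release of (1, 0) the pool is (5, 3)
  T_d still needs (0, 4) but only (5, 3) is free — short on type-A units
  T_c still needs (0, 5) but only (5, 3) is free — short on type-A units
  T_g still needs (2, 4) but only (5, 3) is free — short on type-A units
Never able to finish: T_d, T_c and T_g.
(3) Precisely 0 of the possible complete orderings are safe sequences.


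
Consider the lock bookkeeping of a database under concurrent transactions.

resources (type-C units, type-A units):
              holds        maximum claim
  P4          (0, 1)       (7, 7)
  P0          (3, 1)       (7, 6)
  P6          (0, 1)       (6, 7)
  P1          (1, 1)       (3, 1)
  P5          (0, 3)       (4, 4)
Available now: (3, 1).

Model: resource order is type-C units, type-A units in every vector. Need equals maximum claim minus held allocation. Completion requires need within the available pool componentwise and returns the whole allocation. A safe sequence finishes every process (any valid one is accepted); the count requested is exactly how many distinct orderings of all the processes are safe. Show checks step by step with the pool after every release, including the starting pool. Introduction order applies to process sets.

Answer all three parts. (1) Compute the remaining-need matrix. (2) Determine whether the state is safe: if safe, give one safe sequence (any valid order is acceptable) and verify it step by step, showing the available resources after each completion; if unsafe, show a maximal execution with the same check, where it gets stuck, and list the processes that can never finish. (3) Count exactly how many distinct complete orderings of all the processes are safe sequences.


(1) Remaining need (order type-C units, type-A units):
  P4: (7, 6)
  P0: (4, 5)
  P6: (6, 6)
  P1: (2, 0)
  P5: (4, 1)
(2) SAFE. One safe sequence: P1, P5, P0, P4, P6.
Key observation: P5 marks the first exact bind of the order: its need (4, 1) fits the free (4, 2) with zero slack on a requested resource.
Step-by-step check:
  pool = (3, 1)
  P1: need (2, 0) fits (3, 1); releases (1, 1), pool now (4, 2)
  P5: need (4, 1) fits (4, 2); releases (0, 3), pool now (4, 5)
  P0: need (4, 5) fits (4, 5); releases (3, 1), pool now (7, 6)
  P4: need (7, 6) fits (7, 6); releases (0, 1), pool now (7, 7)
  P6: need (6, 6) fits (7, 7); releases (0, 1), pool now (7, 8)
(3) The exact count: 2 of the possible complete orderings are safe sequences.


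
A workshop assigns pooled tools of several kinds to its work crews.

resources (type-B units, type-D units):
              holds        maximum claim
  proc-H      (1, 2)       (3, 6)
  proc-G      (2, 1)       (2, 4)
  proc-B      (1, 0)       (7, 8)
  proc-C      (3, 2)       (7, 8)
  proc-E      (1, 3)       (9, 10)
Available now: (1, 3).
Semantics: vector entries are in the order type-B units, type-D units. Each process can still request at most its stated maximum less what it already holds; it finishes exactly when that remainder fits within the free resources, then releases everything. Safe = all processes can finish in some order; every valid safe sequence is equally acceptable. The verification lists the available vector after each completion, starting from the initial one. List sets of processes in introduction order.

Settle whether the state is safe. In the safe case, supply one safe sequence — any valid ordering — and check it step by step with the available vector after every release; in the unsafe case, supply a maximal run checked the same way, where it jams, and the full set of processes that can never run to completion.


SAFE, for example via the order proc-G, proc-H, proc-C, proc-B, proc-E.
Key observation: at proc-G the run first touches a limit — (0, 3) against (1, 3), exact on a resource it actually requests.
Walking it through:
  pool = (1, 3)
  run proc-G (needs (0, 3), free (1, 3)); after release of (2, 1) the pool is (3, 4)
  run proc-H (needs (2, 4), free (3, 4)); after release of (1, 2) the pool is (4, 6)
  run proc-C (needs (4, 6), free (4, 6)); after release of (3, 2) the pool is (7, 8)
  run proc-B (needs (6, 8), free (7, 8)); after release of (1, 0) the pool is (8, 8)
  run proc-E (needs (8, 7), free (8, 8)); after release of (1, 3) the pool is (9, 11)


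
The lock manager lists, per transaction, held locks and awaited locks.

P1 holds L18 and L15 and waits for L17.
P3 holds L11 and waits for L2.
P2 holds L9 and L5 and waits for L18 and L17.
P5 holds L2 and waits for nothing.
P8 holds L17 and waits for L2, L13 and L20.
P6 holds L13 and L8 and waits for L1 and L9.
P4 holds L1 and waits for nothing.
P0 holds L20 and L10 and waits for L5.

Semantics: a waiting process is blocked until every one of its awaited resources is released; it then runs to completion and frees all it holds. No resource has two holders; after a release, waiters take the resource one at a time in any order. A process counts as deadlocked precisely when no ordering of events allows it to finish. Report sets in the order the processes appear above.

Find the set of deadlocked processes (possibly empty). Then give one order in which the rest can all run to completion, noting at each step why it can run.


The deadlocked set is P1, P2, P8, P6 and P0.
Key observation: along P1 -> P8 -> P6 -> P2 -> P1, each member waits on what the next one holds — a deadlock; P0 is caught in further circular waits.
The rest can finish in the order P5, P3, P4.
Check, step by step:
  P5: no waits; runs immediately, freeing L2
  P3 waits on L2 — all released -> runs and releases L11
  P4: no waits; runs immediately, freeing L1


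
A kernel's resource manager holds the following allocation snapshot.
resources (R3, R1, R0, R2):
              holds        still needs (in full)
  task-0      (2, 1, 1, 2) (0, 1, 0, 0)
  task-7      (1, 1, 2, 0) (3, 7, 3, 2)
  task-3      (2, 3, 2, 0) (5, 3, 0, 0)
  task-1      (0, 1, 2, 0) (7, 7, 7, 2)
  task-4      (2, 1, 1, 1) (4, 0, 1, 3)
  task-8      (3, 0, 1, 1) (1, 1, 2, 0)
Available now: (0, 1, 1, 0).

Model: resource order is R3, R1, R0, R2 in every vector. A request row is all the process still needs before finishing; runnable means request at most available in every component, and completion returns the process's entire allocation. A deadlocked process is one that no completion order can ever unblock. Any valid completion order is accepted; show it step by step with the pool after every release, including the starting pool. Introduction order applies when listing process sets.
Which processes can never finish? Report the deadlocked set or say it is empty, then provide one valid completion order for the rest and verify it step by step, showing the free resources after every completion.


Deadlocked set: task-7 and task-1.
Key observation: once task-0, task-8, task-4, task-3 finish, the pool peaks at (9, 6, 6, 4) — and every remaining process still needs more R1 than that.
A valid finishing order for the others: task-0, task-8, task-4, task-3. Verifying each step:
  pool = (0, 1, 1, 0)
  task-0 needs (0, 1, 0, 0) <= (0, 1, 1, 0) -> finishes; pool += (2, 1, 1, 2) = (2, 2, 2, 2)
  task-8 needs (1, 1, 2, 0) <= (2, 2, 2, 2) -> finishes; pool += (3, 0, 1, 1) = (5, 2, 3, 3)
  task-4 needs (4, 0, 1, 3) <= (5, 2, 3, 3) -> finishes; pool += (2, 1, 1, 1) = (7, 3, 4, 4)
  task-3 needs (5, 3, 0, 0) <= (7, 3, 4, 4) -> finishes; pool += (2, 3, 2, 0) = (9, 6, 6, 4)
The blocked processes can never fit:
  task-7 cannot run: need (3, 7, 3, 2) vs free (9, 6, 6, 4) (insufficient R1)
  task-1 cannot run: need (7, 7, 7, 2) vs free (9, 6, 6, 4) (insufficient R1 and R0)


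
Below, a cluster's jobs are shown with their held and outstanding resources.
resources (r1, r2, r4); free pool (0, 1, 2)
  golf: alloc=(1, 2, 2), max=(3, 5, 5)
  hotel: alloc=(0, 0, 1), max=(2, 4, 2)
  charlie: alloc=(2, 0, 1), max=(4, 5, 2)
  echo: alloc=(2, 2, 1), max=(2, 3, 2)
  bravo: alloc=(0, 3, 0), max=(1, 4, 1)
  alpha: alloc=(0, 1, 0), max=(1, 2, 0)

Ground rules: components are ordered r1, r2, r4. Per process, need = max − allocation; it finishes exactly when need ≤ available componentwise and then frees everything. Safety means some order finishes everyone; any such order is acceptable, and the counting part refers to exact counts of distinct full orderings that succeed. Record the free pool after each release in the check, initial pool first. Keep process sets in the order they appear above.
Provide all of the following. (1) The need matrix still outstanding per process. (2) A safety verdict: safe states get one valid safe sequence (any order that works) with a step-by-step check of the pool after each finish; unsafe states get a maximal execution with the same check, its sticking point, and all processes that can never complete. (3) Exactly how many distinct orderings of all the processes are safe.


(1) Outstanding need per process (order r1, r2, r4):
  golf: (2, 3, 3)
  hotel: (2, 4, 1)
  charlie: (2, 5, 1)
  echo: (0, 1, 1)
  bravo: (1, 1, 1)
  alpha: (1, 1, 0)
(2) SAFE — a valid safe sequence is echo, bravo, golf, alpha, charlie, hotel.
Key observation: the first exact fit in this order is echo — it needs (0, 1, 1) with (0, 1, 2) free, meeting a requested resource to the last unit.
Walking it through:
  pool = (0, 1, 2)
  echo: need (0, 1, 1) fits (0, 1, 2); releases (2, 2, 1), pool now (2, 3, 3)
  bravo: need (1, 1, 1) fits (2, 3, 3); releases (0, 3, 0), pool now (2, 6, 3)
  golf: need (2, 3, 3) fits (2, 6, 3); releases (1, 2, 2), pool now (3, 8, 5)
  alpha: need (1, 1, 0) fits (3, 8, 5); releases (0, 1, 0), pool now (3, 9, 5)
  charlie: need (2, 5, 1) fits (3, 9, 5); releases (2, 0, 1), pool now (5, 9, 6)
  hotel: need (2, 4, 1) fits (5, 9, 6); releases (0, 0, 1), pool now (5, 9, 7)
(3) The exact count: 64 of the possible complete orderings are safe sequences.


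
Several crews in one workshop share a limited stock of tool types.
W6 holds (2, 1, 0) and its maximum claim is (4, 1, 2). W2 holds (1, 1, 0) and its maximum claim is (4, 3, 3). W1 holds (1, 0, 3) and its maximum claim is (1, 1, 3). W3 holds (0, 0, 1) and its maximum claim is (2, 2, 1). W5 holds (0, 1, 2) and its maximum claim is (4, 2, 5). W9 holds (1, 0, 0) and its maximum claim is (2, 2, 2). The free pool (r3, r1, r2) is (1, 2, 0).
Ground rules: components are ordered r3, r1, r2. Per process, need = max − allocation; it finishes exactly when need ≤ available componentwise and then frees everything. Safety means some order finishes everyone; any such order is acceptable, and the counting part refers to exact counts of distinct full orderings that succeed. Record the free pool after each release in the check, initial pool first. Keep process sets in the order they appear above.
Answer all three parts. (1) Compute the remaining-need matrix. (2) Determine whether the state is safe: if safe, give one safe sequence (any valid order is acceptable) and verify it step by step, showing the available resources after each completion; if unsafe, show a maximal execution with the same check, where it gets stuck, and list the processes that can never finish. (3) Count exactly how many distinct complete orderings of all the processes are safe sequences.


(1) Remaining need (order r3, r1, r2):
  W6: (2, 0, 2)
  W2: (3, 2, 3)
  W1: (0, 1, 0)
  W3: (2, 2, 0)
  W5: (4, 1, 3)
  W9: (1, 2, 2)
(2) The state is SAFE; one workable sequence: W1, W6, W3, W5, W9, W2.
Key observation: at W6 the run first touches a limit — (2, 0, 2) against (2, 2, 3), exact on a resource it actually requests.
Step-by-step check:
  pool = (1, 2, 0)
  W1 needs (0, 1, 0) <= (1, 2, 0) -> finishes; pool += (1, 0, 3) = (2, 2, 3)
  W6 needs (2, 0, 2) <= (2, 2, 3) -> finishes; pool += (2, 1, 0) = (4, 3, 3)
  W3 needs (2, 2, 0) <= (4, 3, 3) -> finishes; pool += (0, 0, 1) = (4, 3, 4)
  W5 needs (4, 1, 3) <= (4, 3, 4) -> finishes; pool += (0, 1, 2) = (4, 4, 6)
  W9 needs (1, 2, 2) <= (4, 4, 6) -> finishes; pool += (1, 0, 0) = (5, 4, 6)
  W2 needs (3, 2, 3) <= (5, 4, 6) -> finishes; pool += (1, 1, 0) = (6, 5, 6)
(3) Precisely 50 of the possible complete orderings are safe sequences.


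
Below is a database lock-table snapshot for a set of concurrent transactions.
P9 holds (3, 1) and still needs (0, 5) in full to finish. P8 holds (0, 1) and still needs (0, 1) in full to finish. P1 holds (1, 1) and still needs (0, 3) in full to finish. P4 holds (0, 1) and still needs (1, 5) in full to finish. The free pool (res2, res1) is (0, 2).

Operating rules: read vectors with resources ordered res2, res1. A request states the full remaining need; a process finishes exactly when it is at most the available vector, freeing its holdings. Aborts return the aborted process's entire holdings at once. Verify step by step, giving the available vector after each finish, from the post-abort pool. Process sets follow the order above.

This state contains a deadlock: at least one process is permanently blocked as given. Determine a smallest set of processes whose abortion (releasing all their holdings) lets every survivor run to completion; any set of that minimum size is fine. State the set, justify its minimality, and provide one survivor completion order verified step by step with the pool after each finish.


Abort P4.
Key observation: P9 was stuck for good until P4 gave back (0, 1); in the order shown it finishes at step 3.
Why nothing smaller works: aborting no one leaves the state deadlocked as given.
The survivors complete as P8, P1, P9. Verifying each step (starting from the post-abort pool):
  pool = (0, 3)
  P8: need (0, 1) fits (0, 3); releases (0, 1), pool now (0, 4)
  P1: need (0, 3) fits (0, 4); releases (1, 1), pool now (1, 5)
  P9: need (0, 5) fits (1, 5); releases (3, 1), pool now (4, 6)


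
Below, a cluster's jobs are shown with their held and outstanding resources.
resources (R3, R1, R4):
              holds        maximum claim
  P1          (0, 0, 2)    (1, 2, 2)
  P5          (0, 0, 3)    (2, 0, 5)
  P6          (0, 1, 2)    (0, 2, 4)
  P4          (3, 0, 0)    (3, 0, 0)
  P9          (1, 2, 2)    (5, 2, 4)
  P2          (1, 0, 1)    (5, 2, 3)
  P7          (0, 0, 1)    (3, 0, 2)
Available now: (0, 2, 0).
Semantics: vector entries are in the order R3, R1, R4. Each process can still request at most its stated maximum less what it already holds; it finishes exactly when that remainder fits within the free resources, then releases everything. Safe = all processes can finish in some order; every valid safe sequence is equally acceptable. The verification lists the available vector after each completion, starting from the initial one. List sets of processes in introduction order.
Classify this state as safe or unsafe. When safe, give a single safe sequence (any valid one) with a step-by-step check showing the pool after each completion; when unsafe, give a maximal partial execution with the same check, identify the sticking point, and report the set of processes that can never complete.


UNSAFE.
Key observation: even finishing P4, P1, P7, P6, P5 leaves just (3, 3, 8) free — too little R3 for any of the remaining processes.
A maximal execution: P4, P1, P7, P6, P5 — then nothing else fits. Walking it through:
  pool = (0, 2, 0)
  P4: need (0, 0, 0) fits (0, 2, 0); releases (3, 0, 0), pool now (3, 2, 0)
  P1: need (1, 2, 0) fits (3, 2, 0); releases (0, 0, 2), pool now (3, 2, 2)
  P7: need (3, 0, 1) fits (3, 2, 2); releases (0, 0, 1), pool now (3, 2, 3)
  P6: need (0, 1, 2) fits (3, 2, 3); releases (0, 1, 2), pool now (3, 3, 5)
  P5: need (2, 0, 2) fits (3, 3, 5); releases (0, 0, 3), pool now (3, 3, 8)
  blocked: P9 wants (4, 0, 2), pool (3, 3, 8) — not enough R3
  blocked: P2 wants (4, 2, 2), pool (3, 3, 8) — not enough R3
Permanently blocked: P9 and P2.


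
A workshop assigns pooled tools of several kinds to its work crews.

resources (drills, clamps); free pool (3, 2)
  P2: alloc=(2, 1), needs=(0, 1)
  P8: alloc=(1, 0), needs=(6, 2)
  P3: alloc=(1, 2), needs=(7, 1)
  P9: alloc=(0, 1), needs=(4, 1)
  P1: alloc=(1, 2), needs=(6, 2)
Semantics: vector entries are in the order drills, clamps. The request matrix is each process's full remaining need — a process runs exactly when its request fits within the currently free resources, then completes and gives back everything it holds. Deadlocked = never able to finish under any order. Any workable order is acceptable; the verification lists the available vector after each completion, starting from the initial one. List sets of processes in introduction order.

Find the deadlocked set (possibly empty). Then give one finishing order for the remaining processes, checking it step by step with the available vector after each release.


The deadlocked set is P8, P3 and P1.
Key observation: the wall is drills: completing P2, P9 brings the pool only to (5, 4), and all the rest need more.
A valid finishing order for the others: P2, P9. Check, step by step:
  pool = (3, 2)
  P2 needs (0, 1) <= (3, 2) -> finishes; pool += (2, 1) = (5, 3)
  P9 needs (4, 1) <= (5, 3) -> finishes; pool += (0, 1) = (5, 4)
None of the blocked processes ever fits:
  P8 still needs (6, 2) but only (5, 4) is free — short on drills
  P3 still needs (7, 1) but only (5, 4) is free — short on drills
  P1 still needs (6, 2) but only (5, 4) is free — short on drills
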